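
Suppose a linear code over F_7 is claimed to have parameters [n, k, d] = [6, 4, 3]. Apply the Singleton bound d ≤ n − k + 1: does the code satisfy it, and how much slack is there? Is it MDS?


Singleton RHS = n − k + 1 = 3, slack = 0, bound satisfied, MDS.

Singleton bound: d ≤ n − k + 1.
Here n = 6, k = 4, so n − k + 1 = 3.
Given d = 3, check d ≤ 3: YES.
Slack = (n − k + 1) − d = 0.
The code is MDS (slack = 0).
Description: the claimed parameters are [6, 4, 3]_7; such a code would be MDS (meets Singleton bound).


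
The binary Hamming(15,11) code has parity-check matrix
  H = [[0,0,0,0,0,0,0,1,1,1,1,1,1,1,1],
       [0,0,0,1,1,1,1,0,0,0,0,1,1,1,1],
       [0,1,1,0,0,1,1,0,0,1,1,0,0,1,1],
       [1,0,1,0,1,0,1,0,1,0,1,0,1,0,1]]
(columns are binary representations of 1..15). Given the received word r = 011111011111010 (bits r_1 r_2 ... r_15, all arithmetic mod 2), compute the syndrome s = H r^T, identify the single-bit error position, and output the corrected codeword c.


s = (0, 1, 0, 0)^T, error position = 4, corrected codeword c = 011011011111010

Compute s = H r^T mod 2 one row at a time:
  s_1 = 1 + 1 + 1 + 1 + 1 + 0 + 1 + 0 = 6 ≡ 0 (mod 2).
  s_2 = 1 + 1 + 1 + 0 + 1 + 0 + 1 + 0 = 5 ≡ 1 (mod 2).
  s_3 = 1 + 1 + 1 + 0 + 1 + 1 + 1 + 0 = 6 ≡ 0 (mod 2).
  s_4 = 0 + 1 + 1 + 0 + 1 + 1 + 0 + 0 = 4 ≡ 0 (mod 2).
s = (0, 1, 0, 0)^T — this equals column 4 of H (binary 0100), so error is at position 4.
Correct: flip bit 4 of r = 011111011111010 to get c = 011011011111010.


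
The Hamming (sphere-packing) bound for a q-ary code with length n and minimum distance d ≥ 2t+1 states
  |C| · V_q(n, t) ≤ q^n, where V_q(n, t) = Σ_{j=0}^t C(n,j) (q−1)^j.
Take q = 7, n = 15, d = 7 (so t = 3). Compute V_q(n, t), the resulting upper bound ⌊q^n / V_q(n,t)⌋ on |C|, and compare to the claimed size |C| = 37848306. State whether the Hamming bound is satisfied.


V_q(n, t) = 102151, q^n = 4747561509943, Hamming bound = 46475918, |C| = 37848306 ≤ bound (satisfied).

Step 1: Compute V_q(n, t) = Σ_{j=0}^3 C(n, j) (q−1)^j.
  j = 0: C(15,0)·(6)^0 = 1·1 = 1.
  j = 1: C(15,1)·(6)^1 = 15·6 = 90.
  j = 2: C(15,2)·(6)^2 = 105·36 = 3780.
  j = 3: C(15,3)·(6)^3 = 455·216 = 98280.
  V_q(n, t) = 1 + 90 + 3780 + 98280 = 102151.
Step 2: q^n = 7^15 = 4747561509943.
Step 3: Hamming bound ⌊q^n / V_q(n,t)⌋ = ⌊4747561509943/102151⌋ = 46475918.
Step 4: Compare |C| = 37848306 to 46475918: satisfied.
The claimed |C| lies below the Hamming bound.


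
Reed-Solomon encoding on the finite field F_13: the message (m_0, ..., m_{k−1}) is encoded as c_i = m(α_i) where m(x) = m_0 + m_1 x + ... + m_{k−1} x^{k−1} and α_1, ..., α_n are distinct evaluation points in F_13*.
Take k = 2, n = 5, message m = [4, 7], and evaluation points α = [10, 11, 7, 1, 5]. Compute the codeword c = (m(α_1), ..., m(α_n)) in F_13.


c = [9, 3, 1, 11, 0]

Message polynomial: m(x) = 4 + 7·x (mod 13).
For each evaluation point α_i, compute m(α_i) mod 13:
  α_1 = 10: Horner steps 7 → 9, so m(10) = 9.
  α_2 = 11: Horner steps 7 → 3, so m(11) = 3.
  α_3 = 7: Horner steps 7 → 1, so m(7) = 1.
  α_4 = 1: Horner steps 7 → 11, so m(1) = 11.
  α_5 = 5: Horner steps 7 → 0, so m(5) = 0.
Codeword c = [9, 3, 1, 11, 0] ∈ F_13^5.


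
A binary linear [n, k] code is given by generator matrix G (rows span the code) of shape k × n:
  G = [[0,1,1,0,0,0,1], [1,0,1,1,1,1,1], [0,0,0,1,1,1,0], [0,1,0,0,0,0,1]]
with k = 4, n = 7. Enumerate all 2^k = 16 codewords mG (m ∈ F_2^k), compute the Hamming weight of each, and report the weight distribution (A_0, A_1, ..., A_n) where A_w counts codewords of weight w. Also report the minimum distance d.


Weight distribution: A_0 = 1, A_1 = 1, A_2 = 3, A_3 = 4, A_4 = 1, A_5 = 3, A_6 = 3. Minimum distance d = 1.

Enumerate all 2^4 = 16 messages m ∈ F_2^4.
For each, compute codeword c = mG in F_2^7, then tally its weight.
  m = 0000 → c = 0000000, weight = 0.
  m = 1000 → c = 0110001, weight = 3.
  m = 0100 → c = 1011111, weight = 6.
  m = 1100 → c = 1101110, weight = 5.
  m = 0010 → c = 0001110, weight = 3.
  m = 1010 → c = 0111111, weight = 6.
  m = 0110 → c = 1010001, weight = 3.
  m = 1110 → c = 1100000, weight = 2.
  m = 0001 → c = 0100001, weight = 2.
  m = 1001 → c = 0010000, weight = 1.
  m = 0101 → c = 1111110, weight = 6.
  m = 1101 → c = 1001111, weight = 5.
  m = 0011 → c = 0101111, weight = 5.
  m = 1011 → c = 0011110, weight = 4.
  m = 0111 → c = 1110000, weight = 3.
  m = 1111 → c = 1000001, weight = 2.
Tally weights:
  weight 0: 1 codewords.
  weight 1: 1 codewords.
  weight 2: 3 codewords.
  weight 3: 4 codewords.
  weight 4: 1 codewords.
  weight 5: 3 codewords.
  weight 6: 3 codewords.
Minimum distance d = smallest w > 0 with A_w > 0 = 1.
Sanity: Σ A_w = 16 = 2^4 = 16 ✓.


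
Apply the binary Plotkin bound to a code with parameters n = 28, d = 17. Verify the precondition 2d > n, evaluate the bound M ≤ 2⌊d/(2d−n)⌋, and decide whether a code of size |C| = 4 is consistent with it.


Plotkin bound M ≤ 4; given |C| = 4 ≤ bound (satisfied).

Check applicability: 2d = 34, n = 28.
2d − n = 6 > 0, so Plotkin applies.
Compute d/(2d−n) = 17/6 ≈ 2.8333.
⌊d/(2d−n)⌋ = 2.
Plotkin bound: M ≤ 2·2 = 4.
Given |C| = 4, check: satisfied.
This |C| is at the Plotkin bound.


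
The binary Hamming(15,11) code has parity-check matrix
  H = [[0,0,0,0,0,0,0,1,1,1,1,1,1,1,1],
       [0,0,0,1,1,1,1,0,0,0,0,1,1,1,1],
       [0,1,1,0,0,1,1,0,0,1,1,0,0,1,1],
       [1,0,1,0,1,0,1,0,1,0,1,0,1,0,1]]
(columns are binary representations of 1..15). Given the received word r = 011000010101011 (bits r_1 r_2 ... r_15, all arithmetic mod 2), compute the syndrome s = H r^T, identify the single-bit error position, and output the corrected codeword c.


s = (1, 1, 1, 0)^T, error position = 14, corrected codeword c = 011000010101001

Compute s = H r^T mod 2 one row at a time:
  s_1 = 1 + 0 + 1 + 0 + 1 + 0 + 1 + 1 = 5 ≡ 1 (mod 2).
  s_2 = 0 + 0 + 0 + 0 + 1 + 0 + 1 + 1 = 3 ≡ 1 (mod 2).
  s_3 = 1 + 1 + 0 + 0 + 1 + 0 + 1 + 1 = 5 ≡ 1 (mod 2).
  s_4 = 0 + 1 + 0 + 0 + 0 + 0 + 0 + 1 = 2 ≡ 0 (mod 2).
s = (1, 1, 1, 0)^T — this equals column 14 of H (binary 1110), so error is at position 14.
Correct: flip bit 14 of r = 011000010101011 to get c = 011000010101001.


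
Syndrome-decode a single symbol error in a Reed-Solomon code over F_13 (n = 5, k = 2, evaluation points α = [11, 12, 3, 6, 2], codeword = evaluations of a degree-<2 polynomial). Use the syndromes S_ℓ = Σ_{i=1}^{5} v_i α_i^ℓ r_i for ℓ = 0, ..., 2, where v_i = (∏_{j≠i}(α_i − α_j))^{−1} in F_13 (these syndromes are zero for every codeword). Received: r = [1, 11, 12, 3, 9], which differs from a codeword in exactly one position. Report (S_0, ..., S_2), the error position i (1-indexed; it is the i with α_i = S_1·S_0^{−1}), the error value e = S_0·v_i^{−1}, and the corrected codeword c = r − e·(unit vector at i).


S = (8, 3, 6), error at position 5, error magnitude e = 7, c = [1, 11, 12, 3, 2].

Step 1: column multipliers v_i = (∏_{j≠i}(α_i − α_j))^{−1} mod 13.
  i = 1 (α = 11): (11−12)(11−3)(11−6)(11−2) = (−1)·8·5·9 = −360 ≡ 4, so v_1 = 4^{−1} = 10 (mod 13).
  i = 2 (α = 12): (12−11)(12−3)(12−6)(12−2) = 1·9·6·10 = 540 ≡ 7, so v_2 = 7^{−1} = 2 (mod 13).
  i = 3 (α = 3): (3−11)(3−12)(3−6)(3−2) = (−8)·(−9)·(−3)·1 = −216 ≡ 5, so v_3 = 5^{−1} = 8 (mod 13).
  i = 4 (α = 6): (6−11)(6−12)(6−3)(6−2) = (−5)·(−6)·3·4 = 360 ≡ 9, so v_4 = 9^{−1} = 3 (mod 13).
  i = 5 (α = 2): (2−11)(2−12)(2−3)(2−6) = (−9)·(−10)·(−1)·(−4) = 360 ≡ 9, so v_5 = 9^{−1} = 3 (mod 13).
  v = [10, 2, 8, 3, 3].
Step 2: syndromes of r = [1, 11, 12, 3, 9] (all sums mod 13).
  S_0 = Σ v_i r_i = 10·1 + 2·11 + 8·12 + 3·3 + 3·9 = 164 ≡ 8.
  S_1 = Σ v_i α_i r_i = 10·11·1 + 2·12·11 + 8·3·12 + 3·6·3 + 3·2·9 = 770 ≡ 3.
  α_i^2 mod 13 = [4, 1, 9, 10, 4].
  S_2 = Σ v_i α_i^2 r_i = 10·4·1 + 2·1·11 + 8·9·12 + 3·10·3 + 3·4·9 = 1124 ≡ 6.
  S = (8, 3, 6) ≠ 0, so r is not a codeword (an error is present).
Step 3: locate the error. For a single error e at position i, S_ℓ = v_i·e·α_i^ℓ, so α_err = S_1/S_0.
  S_0^{−1} = 8^{−1} = 5 (mod 13), so α_err = 3·5 = 15 ≡ 2 = α_5. Error position i = 5.
  Consistency check: S_2/S_1 = 6·9 = 54 ≡ 2 = α_err ✓ (single-error assumption holds).
Step 4: error magnitude e = S_0/v_5 = S_0·∏_{j≠5}(α_5 − α_j) = 8·9 = 72 ≡ 7 (mod 13).
Step 5: correct position 5: c_5 = r_5 − e = 9 − 7 ≡ 2 (mod 13). Hence c = [1, 11, 12, 3, 2].
  Check: interpolating c through the α_i gives m(x) = 8 + 10·x (degree < 2) with m(α_i) = c_i for every i, so c is indeed a codeword.


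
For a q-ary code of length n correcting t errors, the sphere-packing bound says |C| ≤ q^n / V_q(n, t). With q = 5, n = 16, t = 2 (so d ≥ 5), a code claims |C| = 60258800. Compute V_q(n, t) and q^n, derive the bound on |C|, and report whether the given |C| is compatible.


V_q(n, t) = 1985, q^n = 152587890625, Hamming bound = 76870473, |C| = 60258800 ≤ bound (satisfied).

Step 1: Compute V_q(n, t) = Σ_{j=0}^2 C(n, j) (q−1)^j.
  j = 0: C(16,0)·(4)^0 = 1·1 = 1.
  j = 1: C(16,1)·(4)^1 = 16·4 = 64.
  j = 2: C(16,2)·(4)^2 = 120·16 = 1920.
  V_q(n, t) = 1 + 64 + 1920 = 1985.
Step 2: q^n = 5^16 = 152587890625.
Step 3: Hamming bound ⌊q^n / V_q(n,t)⌋ = ⌊152587890625/1985⌋ = 76870473.
Step 4: Compare |C| = 60258800 to 76870473: satisfied.
The claimed |C| lies below the Hamming bound.


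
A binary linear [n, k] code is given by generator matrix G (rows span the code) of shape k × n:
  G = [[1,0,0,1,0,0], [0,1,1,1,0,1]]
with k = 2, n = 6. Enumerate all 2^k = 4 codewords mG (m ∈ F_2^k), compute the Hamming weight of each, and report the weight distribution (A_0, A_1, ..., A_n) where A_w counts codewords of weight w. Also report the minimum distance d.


Weight distribution: A_0 = 1, A_2 = 1, A_4 = 2. Minimum distance d = 2.

Enumerate all 2^2 = 4 messages m ∈ F_2^2.
For each, compute codeword c = mG in F_2^6, then tally its weight.
  m = 00 → c = 000000, weight = 0.
  m = 10 → c = 100100, weight = 2.
  m = 01 → c = 011101, weight = 4.
  m = 11 → c = 111001, weight = 4.
Tally weights:
  weight 0: 1 codewords.
  weight 2: 1 codewords.
  weight 4: 2 codewords.
Minimum distance d = smallest w > 0 with A_w > 0 = 2.
Sanity: Σ A_w = 4 = 2^2 = 4 ✓.


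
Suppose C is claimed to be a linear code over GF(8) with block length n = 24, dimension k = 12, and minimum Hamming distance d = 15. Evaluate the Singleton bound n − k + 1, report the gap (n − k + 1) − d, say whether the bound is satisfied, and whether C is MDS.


Singleton RHS = n − k + 1 = 13, slack = -2, bound violated (no such code; not MDS).

Singleton bound: d ≤ n − k + 1.
Here n = 24, k = 12, so n − k + 1 = 13.
Given d = 15, check d ≤ 13: NO.
Slack = (n − k + 1) − d = -2.
The slack is negative: d = 15 exceeds n − k + 1 = 13 by 2, so the Singleton bound is violated and no linear [24, 12, 15]_8 code can exist. In particular it is not MDS (MDS requires d = n − k + 1 exactly).
Description: the claimed parameters are [24, 12, 15]_8; such a code would be impossible (violates the Singleton bound).


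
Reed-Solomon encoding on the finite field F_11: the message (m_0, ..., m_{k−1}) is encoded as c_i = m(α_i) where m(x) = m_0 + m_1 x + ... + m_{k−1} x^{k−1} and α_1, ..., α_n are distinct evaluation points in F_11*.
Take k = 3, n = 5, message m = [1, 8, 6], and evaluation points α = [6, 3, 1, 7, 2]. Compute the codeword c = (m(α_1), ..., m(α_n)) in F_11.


c = [1, 2, 4, 10, 8]

Message polynomial: m(x) = 1 + 8·x + 6·x^2 (mod 11).
For each evaluation point α_i, compute m(α_i) mod 11:
  α_1 = 6: Horner steps 6 → 0 → 1, so m(6) = 1.
  α_2 = 3: Horner steps 6 → 4 → 2, so m(3) = 2.
  α_3 = 1: Horner steps 6 → 3 → 4, so m(1) = 4.
  α_4 = 7: Horner steps 6 → 6 → 10, so m(7) = 10.
  α_5 = 2: Horner steps 6 → 9 → 8, so m(2) = 8.
Codeword c = [1, 2, 4, 10, 8] ∈ F_11^5.


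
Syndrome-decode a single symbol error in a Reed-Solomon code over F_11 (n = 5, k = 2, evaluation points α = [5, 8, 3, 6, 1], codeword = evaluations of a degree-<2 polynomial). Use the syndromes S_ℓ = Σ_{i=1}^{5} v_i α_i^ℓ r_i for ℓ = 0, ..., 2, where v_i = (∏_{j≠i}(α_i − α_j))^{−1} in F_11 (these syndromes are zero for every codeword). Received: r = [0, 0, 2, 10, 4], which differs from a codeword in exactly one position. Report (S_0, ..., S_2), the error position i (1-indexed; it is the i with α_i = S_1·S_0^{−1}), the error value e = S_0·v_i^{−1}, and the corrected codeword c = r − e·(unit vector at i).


S = (3, 2, 5), error at position 2, error magnitude e = 3, c = [0, 8, 2, 10, 4].

Step 1: column multipliers v_i = (∏_{j≠i}(α_i − α_j))^{−1} mod 11.
  i = 1 (α = 5): (5−8)(5−3)(5−6)(5−1) = (−3)·2·(−1)·4 = 24 ≡ 2, so v_1 = 2^{−1} = 6 (mod 11).
  i = 2 (α = 8): (8−5)(8−3)(8−6)(8−1) = 3·5·2·7 = 210 ≡ 1, so v_2 = 1^{−1} = 1 (mod 11).
  i = 3 (α = 3): (3−5)(3−8)(3−6)(3−1) = (−2)·(−5)·(−3)·2 = −60 ≡ 6, so v_3 = 6^{−1} = 2 (mod 11).
  i = 4 (α = 6): (6−5)(6−8)(6−3)(6−1) = 1·(−2)·3·5 = −30 ≡ 3, so v_4 = 3^{−1} = 4 (mod 11).
  i = 5 (α = 1): (1−5)(1−8)(1−3)(1−6) = (−4)·(−7)·(−2)·(−5) = 280 ≡ 5, so v_5 = 5^{−1} = 9 (mod 11).
  v = [6, 1, 2, 4, 9].
Step 2: syndromes of r = [0, 0, 2, 10, 4] (all sums mod 11).
  S_0 = Σ v_i r_i = 6·0 + 1·0 + 2·2 + 4·10 + 9·4 = 80 ≡ 3.
  S_1 = Σ v_i α_i r_i = 6·5·0 + 1·8·0 + 2·3·2 + 4·6·10 + 9·1·4 = 288 ≡ 2.
  α_i^2 mod 11 = [3, 9, 9, 3, 1].
  S_2 = Σ v_i α_i^2 r_i = 6·3·0 + 1·9·0 + 2·9·2 + 4·3·10 + 9·1·4 = 192 ≡ 5.
  S = (3, 2, 5) ≠ 0, so r is not a codeword (an error is present).
Step 3: locate the error. For a single error e at position i, S_ℓ = v_i·e·α_i^ℓ, so α_err = S_1/S_0.
  S_0^{−1} = 3^{−1} = 4 (mod 11), so α_err = 2·4 = 8 ≡ 8 = α_2. Error position i = 2.
  Consistency check: S_2/S_1 = 5·6 = 30 ≡ 8 = α_err ✓ (single-error assumption holds).
Step 4: error magnitude e = S_0/v_2 = S_0·∏_{j≠2}(α_2 − α_j) = 3·1 = 3 ≡ 3 (mod 11).
Step 5: correct position 2: c_2 = r_2 − e = 0 − 3 ≡ 8 (mod 11). Hence c = [0, 8, 2, 10, 4].
  Check: interpolating c through the α_i gives m(x) = 5 + 10·x (degree < 2) with m(α_i) = c_i for every i, so c is indeed a codeword.


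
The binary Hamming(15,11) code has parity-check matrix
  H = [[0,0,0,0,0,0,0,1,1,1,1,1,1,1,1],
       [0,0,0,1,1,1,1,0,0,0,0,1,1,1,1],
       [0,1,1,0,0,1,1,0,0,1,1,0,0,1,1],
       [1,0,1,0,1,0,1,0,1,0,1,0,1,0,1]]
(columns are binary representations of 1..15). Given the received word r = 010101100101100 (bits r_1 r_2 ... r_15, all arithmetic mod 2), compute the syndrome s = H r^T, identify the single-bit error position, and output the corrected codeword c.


s = (1, 1, 0, 0)^T, error position = 12, corrected codeword c = 010101100100100

Compute s = H r^T mod 2 one row at a time:
  s_1 = 0 + 0 + 1 + 0 + 1 + 1 + 0 + 0 = 3 ≡ 1 (mod 2).
  s_2 = 1 + 0 + 1 + 1 + 1 + 1 + 0 + 0 = 5 ≡ 1 (mod 2).
  s_3 = 1 + 0 + 1 + 1 + 1 + 0 + 0 + 0 = 4 ≡ 0 (mod 2).
  s_4 = 0 + 0 + 0 + 1 + 0 + 0 + 1 + 0 = 2 ≡ 0 (mod 2).
s = (1, 1, 0, 0)^T — this equals column 12 of H (binary 1100), so error is at position 12.
Correct: flip bit 12 of r = 010101100101100 to get c = 010101100100100.


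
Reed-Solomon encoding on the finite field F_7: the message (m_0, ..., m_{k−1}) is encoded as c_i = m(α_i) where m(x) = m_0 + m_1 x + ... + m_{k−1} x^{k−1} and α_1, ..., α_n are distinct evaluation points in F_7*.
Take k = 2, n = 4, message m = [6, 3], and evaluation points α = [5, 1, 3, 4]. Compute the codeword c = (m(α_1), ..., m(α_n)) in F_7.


c = [0, 2, 1, 4]

Message polynomial: m(x) = 6 + 3·x (mod 7).
For each evaluation point α_i, compute m(α_i) mod 7:
  α_1 = 5: Horner steps 3 → 0, so m(5) = 0.
  α_2 = 1: Horner steps 3 → 2, so m(1) = 2.
  α_3 = 3: Horner steps 3 → 1, so m(3) = 1.
  α_4 = 4: Horner steps 3 → 4, so m(4) = 4.
Codeword c = [0, 2, 1, 4] ∈ F_7^4.


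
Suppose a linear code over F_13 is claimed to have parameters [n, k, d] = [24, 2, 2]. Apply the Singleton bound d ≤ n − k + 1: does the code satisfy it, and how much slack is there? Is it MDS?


Singleton RHS = n − k + 1 = 23, slack = 21, bound satisfied, not MDS.

Singleton bound: d ≤ n − k + 1.
Here n = 24, k = 2, so n − k + 1 = 23.
Given d = 2, check d ≤ 23: YES.
Slack = (n − k + 1) − d = 21.
The code is NOT MDS (slack = 21 > 0).
Description: the claimed parameters are [24, 2, 2]_13; such a code would be non-MDS.


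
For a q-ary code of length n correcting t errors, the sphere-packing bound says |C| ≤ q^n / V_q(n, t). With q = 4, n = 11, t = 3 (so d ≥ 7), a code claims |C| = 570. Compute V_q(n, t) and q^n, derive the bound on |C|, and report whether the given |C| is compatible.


V_q(n, t) = 4984, q^n = 4194304, Hamming bound = 841, |C| = 570 ≤ bound (satisfied).

Step 1: Compute V_q(n, t) = Σ_{j=0}^3 C(n, j) (q−1)^j.
  j = 0: C(11,0)·(3)^0 = 1·1 = 1.
  j = 1: C(11,1)·(3)^1 = 11·3 = 33.
  j = 2: C(11,2)·(3)^2 = 55·9 = 495.
  j = 3: C(11,3)·(3)^3 = 165·27 = 4455.
  V_q(n, t) = 1 + 33 + 495 + 4455 = 4984.
Step 2: q^n = 4^11 = 4194304.
Step 3: Hamming bound ⌊q^n / V_q(n,t)⌋ = ⌊4194304/4984⌋ = 841.
Step 4: Compare |C| = 570 to 841: satisfied.
The claimed |C| lies below the Hamming bound.


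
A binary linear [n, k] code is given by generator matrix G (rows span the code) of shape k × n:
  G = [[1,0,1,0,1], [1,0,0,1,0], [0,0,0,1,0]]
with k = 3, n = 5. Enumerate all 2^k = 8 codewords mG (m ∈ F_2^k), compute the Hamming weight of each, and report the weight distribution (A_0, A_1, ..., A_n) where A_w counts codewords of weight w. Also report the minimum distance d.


Weight distribution: A_0 = 1, A_1 = 2, A_2 = 2, A_3 = 2, A_4 = 1. Minimum distance d = 1.

Enumerate all 2^3 = 8 messages m ∈ F_2^3.
For each, compute codeword c = mG in F_2^5, then tally its weight.
  m = 000 → c = 00000, weight = 0.
  m = 100 → c = 10101, weight = 3.
  m = 010 → c = 10010, weight = 2.
  m = 110 → c = 00111, weight = 3.
  m = 001 → c = 00010, weight = 1.
  m = 101 → c = 10111, weight = 4.
  m = 011 → c = 10000, weight = 1.
  m = 111 → c = 00101, weight = 2.
Tally weights:
  weight 0: 1 codewords.
  weight 1: 2 codewords.
  weight 2: 2 codewords.
  weight 3: 2 codewords.
  weight 4: 1 codewords.
Minimum distance d = smallest w > 0 with A_w > 0 = 1.
Sanity: Σ A_w = 8 = 2^3 = 8 ✓.


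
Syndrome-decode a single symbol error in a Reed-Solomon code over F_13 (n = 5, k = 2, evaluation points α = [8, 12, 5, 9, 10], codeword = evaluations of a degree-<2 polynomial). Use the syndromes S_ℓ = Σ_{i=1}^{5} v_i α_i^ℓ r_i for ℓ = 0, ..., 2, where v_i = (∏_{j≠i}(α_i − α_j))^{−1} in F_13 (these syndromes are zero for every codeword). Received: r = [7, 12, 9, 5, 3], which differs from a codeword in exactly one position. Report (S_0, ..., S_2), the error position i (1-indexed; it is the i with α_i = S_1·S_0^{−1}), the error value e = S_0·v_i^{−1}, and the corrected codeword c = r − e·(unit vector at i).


S = (12, 8, 1), error at position 3, error magnitude e = 9, c = [7, 12, 0, 5, 3].

Step 1: column multipliers v_i = (∏_{j≠i}(α_i − α_j))^{−1} mod 13.
  i = 1 (α = 8): (8−12)(8−5)(8−9)(8−10) = (−4)·3·(−1)·(−2) = −24 ≡ 2, so v_1 = 2^{−1} = 7 (mod 13).
  i = 2 (α = 12): (12−8)(12−5)(12−9)(12−10) = 4·7·3·2 = 168 ≡ 12, so v_2 = 12^{−1} = 12 (mod 13).
  i = 3 (α = 5): (5−8)(5−12)(5−9)(5−10) = (−3)·(−7)·(−4)·(−5) = 420 ≡ 4, so v_3 = 4^{−1} = 10 (mod 13).
  i = 4 (α = 9): (9−8)(9−12)(9−5)(9−10) = 1·(−3)·4·(−1) = 12 ≡ 12, so v_4 = 12^{−1} = 12 (mod 13).
  i = 5 (α = 10): (10−8)(10−12)(10−5)(10−9) = 2·(−2)·5·1 = −20 ≡ 6, so v_5 = 6^{−1} = 11 (mod 13).
  v = [7, 12, 10, 12, 11].
Step 2: syndromes of r = [7, 12, 9, 5, 3] (all sums mod 13).
  S_0 = Σ v_i r_i = 7·7 + 12·12 + 10·9 + 12·5 + 11·3 = 376 ≡ 12.
  S_1 = Σ v_i α_i r_i = 7·8·7 + 12·12·12 + 10·5·9 + 12·9·5 + 11·10·3 = 3440 ≡ 8.
  α_i^2 mod 13 = [12, 1, 12, 3, 9].
  S_2 = Σ v_i α_i^2 r_i = 7·12·7 + 12·1·12 + 10·12·9 + 12·3·5 + 11·9·3 = 2289 ≡ 1.
  S = (12, 8, 1) ≠ 0, so r is not a codeword (an error is present).
Step 3: locate the error. For a single error e at position i, S_ℓ = v_i·e·α_i^ℓ, so α_err = S_1/S_0.
  S_0^{−1} = 12^{−1} = 12 (mod 13), so α_err = 8·12 = 96 ≡ 5 = α_3. Error position i = 3.
  Consistency check: S_2/S_1 = 1·5 = 5 ≡ 5 = α_err ✓ (single-error assumption holds).
Step 4: error magnitude e = S_0/v_3 = S_0·∏_{j≠3}(α_3 − α_j) = 12·4 = 48 ≡ 9 (mod 13).
Step 5: correct position 3: c_3 = r_3 − e = 9 − 9 ≡ 0 (mod 13). Hence c = [7, 12, 0, 5, 3].
  Check: interpolating c through the α_i gives m(x) = 10 + 11·x (degree < 2) with m(α_i) = c_i for every i, so c is indeed a codeword.


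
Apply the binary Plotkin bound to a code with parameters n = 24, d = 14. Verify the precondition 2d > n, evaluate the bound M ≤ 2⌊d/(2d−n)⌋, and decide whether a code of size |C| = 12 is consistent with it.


Plotkin bound M ≤ 6; given |C| = 12 > bound (violated).

Check applicability: 2d = 28, n = 24.
2d − n = 4 > 0, so Plotkin applies.
Compute d/(2d−n) = 14/4 ≈ 3.5000.
⌊d/(2d−n)⌋ = 3.
Plotkin bound: M ≤ 2·3 = 6.
Given |C| = 12, check: VIOLATED.
This |C| is above the Plotkin bound, so no binary code with n = 24, d = 14 and 12 codewords exists.


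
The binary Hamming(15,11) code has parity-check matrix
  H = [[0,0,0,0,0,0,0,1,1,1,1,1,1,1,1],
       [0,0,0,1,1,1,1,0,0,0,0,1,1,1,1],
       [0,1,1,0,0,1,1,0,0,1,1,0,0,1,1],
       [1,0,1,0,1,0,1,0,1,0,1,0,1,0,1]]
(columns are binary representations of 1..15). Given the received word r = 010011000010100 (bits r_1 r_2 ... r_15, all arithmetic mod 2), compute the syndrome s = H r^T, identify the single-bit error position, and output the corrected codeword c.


s = (0, 1, 1, 1)^T, error position = 7, corrected codeword c = 010011100010100

Compute s = H r^T mod 2 one row at a time:
  s_1 = 0 + 0 + 0 + 1 + 0 + 1 + 0 + 0 = 2 ≡ 0 (mod 2).
  s_2 = 0 + 1 + 1 + 0 + 0 + 1 + 0 + 0 = 3 ≡ 1 (mod 2).
  s_3 = 1 + 0 + 1 + 0 + 0 + 1 + 0 + 0 = 3 ≡ 1 (mod 2).
  s_4 = 0 + 0 + 1 + 0 + 0 + 1 + 1 + 0 = 3 ≡ 1 (mod 2).
s = (0, 1, 1, 1)^T — this equals column 7 of H (binary 0111), so error is at position 7.
Correct: flip bit 7 of r = 010011000010100 to get c = 010011100010100.


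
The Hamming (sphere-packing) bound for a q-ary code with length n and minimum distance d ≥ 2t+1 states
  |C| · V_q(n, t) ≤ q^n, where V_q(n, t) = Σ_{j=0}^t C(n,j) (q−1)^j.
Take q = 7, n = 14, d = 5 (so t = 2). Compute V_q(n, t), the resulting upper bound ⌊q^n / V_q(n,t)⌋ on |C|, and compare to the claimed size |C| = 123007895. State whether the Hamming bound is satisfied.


V_q(n, t) = 3361, q^n = 678223072849, Hamming bound = 201792047, |C| = 123007895 ≤ bound (satisfied).

Step 1: Compute V_q(n, t) = Σ_{j=0}^2 C(n, j) (q−1)^j.
  j = 0: C(14,0)·(6)^0 = 1·1 = 1.
  j = 1: C(14,1)·(6)^1 = 14·6 = 84.
  j = 2: C(14,2)·(6)^2 = 91·36 = 3276.
  V_q(n, t) = 1 + 84 + 3276 = 3361.
Step 2: q^n = 7^14 = 678223072849.
Step 3: Hamming bound ⌊q^n / V_q(n,t)⌋ = ⌊678223072849/3361⌋ = 201792047.
Step 4: Compare |C| = 123007895 to 201792047: satisfied.
The claimed |C| lies below the Hamming bound.


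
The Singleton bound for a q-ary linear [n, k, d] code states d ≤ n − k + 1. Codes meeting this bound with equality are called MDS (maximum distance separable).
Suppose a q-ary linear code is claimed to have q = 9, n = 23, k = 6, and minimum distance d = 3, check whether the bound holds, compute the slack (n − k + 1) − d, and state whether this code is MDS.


Singleton RHS = n − k + 1 = 18, slack = 15, bound satisfied, not MDS.

Singleton bound: d ≤ n − k + 1.
Here n = 23, k = 6, so n − k + 1 = 18.
Given d = 3, check d ≤ 18: YES.
Slack = (n − k + 1) − d = 15.
The code is NOT MDS (slack = 15 > 0).
Description: the claimed parameters are [23, 6, 3]_9; such a code would be non-MDS.


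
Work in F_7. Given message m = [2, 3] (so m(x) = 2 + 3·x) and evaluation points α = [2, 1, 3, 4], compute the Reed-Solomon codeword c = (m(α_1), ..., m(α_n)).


c = [1, 5, 4, 0]

Message polynomial: m(x) = 2 + 3·x (mod 7).
For each evaluation point α_i, compute m(α_i) mod 7:
  α_1 = 2: Horner steps 3 → 1, so m(2) = 1.
  α_2 = 1: Horner steps 3 → 5, so m(1) = 5.
  α_3 = 3: Horner steps 3 → 4, so m(3) = 4.
  α_4 = 4: Horner steps 3 → 0, so m(4) = 0.
Codeword c = [1, 5, 4, 0] ∈ F_7^4.


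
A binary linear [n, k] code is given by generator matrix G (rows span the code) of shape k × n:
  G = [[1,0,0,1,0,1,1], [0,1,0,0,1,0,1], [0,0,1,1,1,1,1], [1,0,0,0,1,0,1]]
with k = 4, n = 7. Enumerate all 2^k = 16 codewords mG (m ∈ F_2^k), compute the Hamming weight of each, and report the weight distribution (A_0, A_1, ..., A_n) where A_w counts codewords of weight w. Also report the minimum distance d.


Weight distribution: A_0 = 1, A_2 = 2, A_3 = 5, A_4 = 5, A_5 = 2, A_7 = 1. Minimum distance d = 2.

Enumerate all 2^4 = 16 messages m ∈ F_2^4.
For each, compute codeword c = mG in F_2^7, then tally its weight.
  m = 0000 → c = 0000000, weight = 0.
  m = 1000 → c = 1001011, weight = 4.
  m = 0100 → c = 0100101, weight = 3.
  m = 1100 → c = 1101110, weight = 5.
  m = 0010 → c = 0011111, weight = 5.
  m = 1010 → c = 1010100, weight = 3.
  m = 0110 → c = 0111010, weight = 4.
  m = 1110 → c = 1110001, weight = 4.
  m = 0001 → c = 1000101, weight = 3.
  m = 1001 → c = 0001110, weight = 3.
  m = 0101 → c = 1100000, weight = 2.
  m = 1101 → c = 0101011, weight = 4.
  m = 0011 → c = 1011010, weight = 4.
  m = 1011 → c = 0010001, weight = 2.
  m = 0111 → c = 1111111, weight = 7.
  m = 1111 → c = 0110100, weight = 3.
Tally weights:
  weight 0: 1 codewords.
  weight 2: 2 codewords.
  weight 3: 5 codewords.
  weight 4: 5 codewords.
  weight 5: 2 codewords.
  weight 7: 1 codewords.
Minimum distance d = smallest w > 0 with A_w > 0 = 2.
Sanity: Σ A_w = 16 = 2^4 = 16 ✓.


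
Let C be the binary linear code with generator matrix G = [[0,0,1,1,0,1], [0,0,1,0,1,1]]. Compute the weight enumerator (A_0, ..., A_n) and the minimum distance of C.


Weight distribution: A_0 = 1, A_2 = 1, A_3 = 2. Minimum distance d = 2.

Enumerate all 2^2 = 4 messages m ∈ F_2^2.
For each, compute codeword c = mG in F_2^6, then tally its weight.
  m = 00 → c = 000000, weight = 0.
  m = 10 → c = 001101, weight = 3.
  m = 01 → c = 001011, weight = 3.
  m = 11 → c = 000110, weight = 2.
Tally weights:
  weight 0: 1 codewords.
  weight 2: 1 codewords.
  weight 3: 2 codewords.
Minimum distance d = smallest w > 0 with A_w > 0 = 2.
Sanity: Σ A_w = 4 = 2^2 = 4 ✓.


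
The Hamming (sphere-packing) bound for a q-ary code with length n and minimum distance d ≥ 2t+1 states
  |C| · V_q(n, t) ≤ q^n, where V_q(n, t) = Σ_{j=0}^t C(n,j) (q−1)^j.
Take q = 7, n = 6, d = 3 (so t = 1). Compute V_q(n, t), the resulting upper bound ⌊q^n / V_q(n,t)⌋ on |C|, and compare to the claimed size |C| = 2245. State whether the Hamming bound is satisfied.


V_q(n, t) = 37, q^n = 117649, Hamming bound = 3179, |C| = 2245 ≤ bound (satisfied).

Step 1: Compute V_q(n, t) = Σ_{j=0}^1 C(n, j) (q−1)^j.
  j = 0: C(6,0)·(6)^0 = 1·1 = 1.
  j = 1: C(6,1)·(6)^1 = 6·6 = 36.
  V_q(n, t) = 1 + 36 = 37.
Step 2: q^n = 7^6 = 117649.
Step 3: Hamming bound ⌊q^n / V_q(n,t)⌋ = ⌊117649/37⌋ = 3179.
Step 4: Compare |C| = 2245 to 3179: satisfied.
The claimed |C| lies below the Hamming bound.


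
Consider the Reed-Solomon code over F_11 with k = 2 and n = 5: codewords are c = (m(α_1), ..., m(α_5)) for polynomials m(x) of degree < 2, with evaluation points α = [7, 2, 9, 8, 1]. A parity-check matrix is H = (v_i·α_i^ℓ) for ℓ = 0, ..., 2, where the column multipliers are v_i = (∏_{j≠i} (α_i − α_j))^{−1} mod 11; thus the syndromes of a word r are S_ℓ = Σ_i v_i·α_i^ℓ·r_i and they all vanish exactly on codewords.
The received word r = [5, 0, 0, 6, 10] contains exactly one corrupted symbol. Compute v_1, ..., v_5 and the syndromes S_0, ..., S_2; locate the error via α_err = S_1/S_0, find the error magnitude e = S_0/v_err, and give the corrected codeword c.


S = (2, 7, 8), error at position 3, error magnitude e = 4, c = [5, 0, 7, 6, 10].

Step 1: column multipliers v_i = (∏_{j≠i}(α_i − α_j))^{−1} mod 11.
  i = 1 (α = 7): (7−2)(7−9)(7−8)(7−1) = 5·(−2)·(−1)·6 = 60 ≡ 5, so v_1 = 5^{−1} = 9 (mod 11).
  i = 2 (α = 2): (2−7)(2−9)(2−8)(2−1) = (−5)·(−7)·(−6)·1 = −210 ≡ 10, so v_2 = 10^{−1} = 10 (mod 11).
  i = 3 (α = 9): (9−7)(9−2)(9−8)(9−1) = 2·7·1·8 = 112 ≡ 2, so v_3 = 2^{−1} = 6 (mod 11).
  i = 4 (α = 8): (8−7)(8−2)(8−9)(8−1) = 1·6·(−1)·7 = −42 ≡ 2, so v_4 = 2^{−1} = 6 (mod 11).
  i = 5 (α = 1): (1−7)(1−2)(1−9)(1−8) = (−6)·(−1)·(−8)·(−7) = 336 ≡ 6, so v_5 = 6^{−1} = 2 (mod 11).
  v = [9, 10, 6, 6, 2].
Step 2: syndromes of r = [5, 0, 0, 6, 10] (all sums mod 11).
  S_0 = Σ v_i r_i = 9·5 + 10·0 + 6·0 + 6·6 + 2·10 = 101 ≡ 2.
  S_1 = Σ v_i α_i r_i = 9·7·5 + 10·2·0 + 6·9·0 + 6·8·6 + 2·1·10 = 623 ≡ 7.
  α_i^2 mod 11 = [5, 4, 4, 9, 1].
  S_2 = Σ v_i α_i^2 r_i = 9·5·5 + 10·4·0 + 6·4·0 + 6·9·6 + 2·1·10 = 569 ≡ 8.
  S = (2, 7, 8) ≠ 0, so r is not a codeword (an error is present).
Step 3: locate the error. For a single error e at position i, S_ℓ = v_i·e·α_i^ℓ, so α_err = S_1/S_0.
  S_0^{−1} = 2^{−1} = 6 (mod 11), so α_err = 7·6 = 42 ≡ 9 = α_3. Error position i = 3.
  Consistency check: S_2/S_1 = 8·8 = 64 ≡ 9 = α_err ✓ (single-error assumption holds).
Step 4: error magnitude e = S_0/v_3 = S_0·∏_{j≠3}(α_3 − α_j) = 2·2 = 4 ≡ 4 (mod 11).
Step 5: correct position 3: c_3 = r_3 − e = 0 − 4 ≡ 7 (mod 11). Hence c = [5, 0, 7, 6, 10].
  Check: interpolating c through the α_i gives m(x) = 9 + 1·x (degree < 2) with m(α_i) = c_i for every i, so c is indeed a codeword.


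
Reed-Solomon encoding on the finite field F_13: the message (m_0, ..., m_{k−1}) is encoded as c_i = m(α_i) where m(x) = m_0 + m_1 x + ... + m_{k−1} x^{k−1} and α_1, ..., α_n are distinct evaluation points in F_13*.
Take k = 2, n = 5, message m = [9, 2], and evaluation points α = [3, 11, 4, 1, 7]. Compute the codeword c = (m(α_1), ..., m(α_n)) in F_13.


c = [2, 5, 4, 11, 10]

Message polynomial: m(x) = 9 + 2·x (mod 13).
For each evaluation point α_i, compute m(α_i) mod 13:
  α_1 = 3: Horner steps 2 → 2, so m(3) = 2.
  α_2 = 11: Horner steps 2 → 5, so m(11) = 5.
  α_3 = 4: Horner steps 2 → 4, so m(4) = 4.
  α_4 = 1: Horner steps 2 → 11, so m(1) = 11.
  α_5 = 7: Horner steps 2 → 10, so m(7) = 10.
Codeword c = [2, 5, 4, 11, 10] ∈ F_13^5.


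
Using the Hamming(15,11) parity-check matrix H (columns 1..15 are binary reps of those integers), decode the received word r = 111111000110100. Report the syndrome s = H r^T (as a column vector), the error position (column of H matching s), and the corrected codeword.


s = (1, 0, 1, 1)^T, error position = 11, corrected codeword c = 111111000100100

Compute s = H r^T mod 2 one row at a time:
  s_1 = 0 + 0 + 1 + 1 + 0 + 1 + 0 + 0 = 3 ≡ 1 (mod 2).
  s_2 = 1 + 1 + 1 + 0 + 0 + 1 + 0 + 0 = 4 ≡ 0 (mod 2).
  s_3 = 1 + 1 + 1 + 0 + 1 + 1 + 0 + 0 = 5 ≡ 1 (mod 2).
  s_4 = 1 + 1 + 1 + 0 + 0 + 1 + 1 + 0 = 5 ≡ 1 (mod 2).
s = (1, 0, 1, 1)^T — this equals column 11 of H (binary 1011), so error is at position 11.
Correct: flip bit 11 of r = 111111000110100 to get c = 111111000100100.


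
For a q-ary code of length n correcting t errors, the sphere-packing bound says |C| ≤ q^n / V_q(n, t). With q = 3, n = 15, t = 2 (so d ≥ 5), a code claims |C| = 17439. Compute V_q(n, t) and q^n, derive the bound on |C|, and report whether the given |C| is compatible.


V_q(n, t) = 451, q^n = 14348907, Hamming bound = 31815, |C| = 17439 ≤ bound (satisfied).

Step 1: Compute V_q(n, t) = Σ_{j=0}^2 C(n, j) (q−1)^j.
  j = 0: C(15,0)·(2)^0 = 1·1 = 1.
  j = 1: C(15,1)·(2)^1 = 15·2 = 30.
  j = 2: C(15,2)·(2)^2 = 105·4 = 420.
  V_q(n, t) = 1 + 30 + 420 = 451.
Step 2: q^n = 3^15 = 14348907.
Step 3: Hamming bound ⌊q^n / V_q(n,t)⌋ = ⌊14348907/451⌋ = 31815.
Step 4: Compare |C| = 17439 to 31815: satisfied.
The claimed |C| lies below the Hamming bound.


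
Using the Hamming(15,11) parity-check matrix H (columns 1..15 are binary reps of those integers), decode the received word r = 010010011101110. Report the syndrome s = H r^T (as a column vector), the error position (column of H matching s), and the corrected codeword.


s = (0, 0, 1, 1)^T, error position = 3, corrected codeword c = 011010011101110

Compute s = H r^T mod 2 one row at a time:
  s_1 = 1 + 1 + 1 + 0 + 1 + 1 + 1 + 0 = 6 ≡ 0 (mod 2).
  s_2 = 0 + 1 + 0 + 0 + 1 + 1 + 1 + 0 = 4 ≡ 0 (mod 2).
  s_3 = 1 + 0 + 0 + 0 + 1 + 0 + 1 + 0 = 3 ≡ 1 (mod 2).
  s_4 = 0 + 0 + 1 + 0 + 1 + 0 + 1 + 0 = 3 ≡ 1 (mod 2).
s = (0, 0, 1, 1)^T — this equals column 3 of H (binary 0011), so error is at position 3.
Correct: flip bit 3 of r = 010010011101110 to get c = 011010011101110.


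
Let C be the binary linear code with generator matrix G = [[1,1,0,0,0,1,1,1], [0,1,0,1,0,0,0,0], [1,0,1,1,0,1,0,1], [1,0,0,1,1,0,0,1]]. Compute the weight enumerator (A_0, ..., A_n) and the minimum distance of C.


Weight distribution: A_0 = 1, A_2 = 2, A_3 = 2, A_4 = 3, A_5 = 6, A_6 = 2. Minimum distance d = 2.

Enumerate all 2^4 = 16 messages m ∈ F_2^4.
For each, compute codeword c = mG in F_2^8, then tally its weight.
  m = 0000 → c = 00000000, weight = 0.
  m = 1000 → c = 11000111, weight = 5.
  m = 0100 → c = 01010000, weight = 2.
  m = 1100 → c = 10010111, weight = 5.
  m = 0010 → c = 10110101, weight = 5.
  m = 1010 → c = 01110010, weight = 4.
  m = 0110 → c = 11100101, weight = 5.
  m = 1110 → c = 00100010, weight = 2.
  m = 0001 → c = 10011001, weight = 4.
  m = 1001 → c = 01011110, weight = 5.
  m = 0101 → c = 11001001, weight = 4.
  m = 1101 → c = 00001110, weight = 3.
  m = 0011 → c = 00101100, weight = 3.
  m = 1011 → c = 11101011, weight = 6.
  m = 0111 → c = 01111100, weight = 5.
  m = 1111 → c = 10111011, weight = 6.
Tally weights:
  weight 0: 1 codewords.
  weight 2: 2 codewords.
  weight 3: 2 codewords.
  weight 4: 3 codewords.
  weight 5: 6 codewords.
  weight 6: 2 codewords.
Minimum distance d = smallest w > 0 with A_w > 0 = 2.
Sanity: Σ A_w = 16 = 2^4 = 16 ✓.


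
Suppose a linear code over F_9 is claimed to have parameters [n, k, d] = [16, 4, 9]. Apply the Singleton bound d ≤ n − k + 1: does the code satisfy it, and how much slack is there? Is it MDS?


Singleton RHS = n − k + 1 = 13, slack = 4, bound satisfied, not MDS.

Singleton bound: d ≤ n − k + 1.
Here n = 16, k = 4, so n − k + 1 = 13.
Given d = 9, check d ≤ 13: YES.
Slack = (n − k + 1) − d = 4.
The code is NOT MDS (slack = 4 > 0).
Description: the claimed parameters are [16, 4, 9]_9; such a code would be non-MDS.


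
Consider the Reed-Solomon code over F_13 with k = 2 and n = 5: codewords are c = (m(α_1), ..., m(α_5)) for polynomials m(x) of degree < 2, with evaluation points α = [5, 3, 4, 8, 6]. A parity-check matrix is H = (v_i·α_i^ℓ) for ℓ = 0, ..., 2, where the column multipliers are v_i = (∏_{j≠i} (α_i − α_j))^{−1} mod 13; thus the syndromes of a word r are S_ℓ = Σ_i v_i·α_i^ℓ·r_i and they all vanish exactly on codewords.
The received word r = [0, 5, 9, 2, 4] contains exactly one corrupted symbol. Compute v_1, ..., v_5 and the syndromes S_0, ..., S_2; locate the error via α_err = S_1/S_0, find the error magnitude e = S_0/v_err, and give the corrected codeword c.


S = (1, 8, 12), error at position 4, error magnitude e = 3, c = [0, 5, 9, 12, 4].

Step 1: column multipliers v_i = (∏_{j≠i}(α_i − α_j))^{−1} mod 13.
  i = 1 (α = 5): (5−3)(5−4)(5−8)(5−6) = 2·1·(−3)·(−1) = 6 ≡ 6, so v_1 = 6^{−1} = 11 (mod 13).
  i = 2 (α = 3): (3−5)(3−4)(3−8)(3−6) = (−2)·(−1)·(−5)·(−3) = 30 ≡ 4, so v_2 = 4^{−1} = 10 (mod 13).
  i = 3 (α = 4): (4−5)(4−3)(4−8)(4−6) = (−1)·1·(−4)·(−2) = −8 ≡ 5, so v_3 = 5^{−1} = 8 (mod 13).
  i = 4 (α = 8): (8−5)(8−3)(8−4)(8−6) = 3·5·4·2 = 120 ≡ 3, so v_4 = 3^{−1} = 9 (mod 13).
  i = 5 (α = 6): (6−5)(6−3)(6−4)(6−8) = 1·3·2·(−2) = −12 ≡ 1, so v_5 = 1^{−1} = 1 (mod 13).
  v = [11, 10, 8, 9, 1].
Step 2: syndromes of r = [0, 5, 9, 2, 4] (all sums mod 13).
  S_0 = Σ v_i r_i = 11·0 + 10·5 + 8·9 + 9·2 + 1·4 = 144 ≡ 1.
  S_1 = Σ v_i α_i r_i = 11·5·0 + 10·3·5 + 8·4·9 + 9·8·2 + 1·6·4 = 606 ≡ 8.
  α_i^2 mod 13 = [12, 9, 3, 12, 10].
  S_2 = Σ v_i α_i^2 r_i = 11·12·0 + 10·9·5 + 8·3·9 + 9·12·2 + 1·10·4 = 922 ≡ 12.
  S = (1, 8, 12) ≠ 0, so r is not a codeword (an error is present).
Step 3: locate the error. For a single error e at position i, S_ℓ = v_i·e·α_i^ℓ, so α_err = S_1/S_0.
  S_0^{−1} = 1^{−1} = 1 (mod 13), so α_err = 8·1 = 8 ≡ 8 = α_4. Error position i = 4.
  Consistency check: S_2/S_1 = 12·5 = 60 ≡ 8 = α_err ✓ (single-error assumption holds).
Step 4: error magnitude e = S_0/v_4 = S_0·∏_{j≠4}(α_4 − α_j) = 1·3 = 3 ≡ 3 (mod 13).
Step 5: correct position 4: c_4 = r_4 − e = 2 − 3 ≡ 12 (mod 13). Hence c = [0, 5, 9, 12, 4].
  Check: interpolating c through the α_i gives m(x) = 6 + 4·x (degree < 2) with m(α_i) = c_i for every i, so c is indeed a codeword.


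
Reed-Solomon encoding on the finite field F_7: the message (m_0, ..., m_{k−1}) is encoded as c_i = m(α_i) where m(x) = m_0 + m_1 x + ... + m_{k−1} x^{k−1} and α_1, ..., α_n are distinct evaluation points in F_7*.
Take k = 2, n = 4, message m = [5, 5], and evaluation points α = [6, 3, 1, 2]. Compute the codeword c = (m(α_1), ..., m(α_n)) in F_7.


c = [0, 6, 3, 1]

Message polynomial: m(x) = 5 + 5·x (mod 7).
For each evaluation point α_i, compute m(α_i) mod 7:
  α_1 = 6: Horner steps 5 → 0, so m(6) = 0.
  α_2 = 3: Horner steps 5 → 6, so m(3) = 6.
  α_3 = 1: Horner steps 5 → 3, so m(1) = 3.
  α_4 = 2: Horner steps 5 → 1, so m(2) = 1.
Codeword c = [0, 6, 3, 1] ∈ F_7^4.


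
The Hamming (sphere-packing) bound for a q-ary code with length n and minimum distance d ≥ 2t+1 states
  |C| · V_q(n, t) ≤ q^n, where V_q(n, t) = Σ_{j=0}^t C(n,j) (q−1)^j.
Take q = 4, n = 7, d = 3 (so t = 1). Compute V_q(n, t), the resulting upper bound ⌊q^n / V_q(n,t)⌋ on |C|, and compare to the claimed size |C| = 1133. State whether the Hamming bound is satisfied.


V_q(n, t) = 22, q^n = 16384, Hamming bound = 744, |C| = 1133 > bound (violated).

Step 1: Compute V_q(n, t) = Σ_{j=0}^1 C(n, j) (q−1)^j.
  j = 0: C(7,0)·(3)^0 = 1·1 = 1.
  j = 1: C(7,1)·(3)^1 = 7·3 = 21.
  V_q(n, t) = 1 + 21 = 22.
Step 2: q^n = 4^7 = 16384.
Step 3: Hamming bound ⌊q^n / V_q(n,t)⌋ = ⌊16384/22⌋ = 744.
Step 4: Compare |C| = 1133 to 744: violated.
The claimed |C| lies above the Hamming bound, so no 4-ary code of length 7 with d ≥ 3 can have 1133 codewords.


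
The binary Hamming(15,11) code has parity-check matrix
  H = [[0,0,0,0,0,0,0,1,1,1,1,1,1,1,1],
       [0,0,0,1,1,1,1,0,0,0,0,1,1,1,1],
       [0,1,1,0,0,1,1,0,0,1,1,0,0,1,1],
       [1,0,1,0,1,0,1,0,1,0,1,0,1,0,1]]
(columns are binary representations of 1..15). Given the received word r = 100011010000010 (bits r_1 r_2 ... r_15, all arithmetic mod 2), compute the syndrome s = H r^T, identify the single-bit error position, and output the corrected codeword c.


s = (0, 1, 0, 0)^T, error position = 4, corrected codeword c = 100111010000010

Compute s = H r^T mod 2 one row at a time:
  s_1 = 1 + 0 + 0 + 0 + 0 + 0 + 1 + 0 = 2 ≡ 0 (mod 2).
  s_2 = 0 + 1 + 1 + 0 + 0 + 0 + 1 + 0 = 3 ≡ 1 (mod 2).
  s_3 = 0 + 0 + 1 + 0 + 0 + 0 + 1 + 0 = 2 ≡ 0 (mod 2).
  s_4 = 1 + 0 + 1 + 0 + 0 + 0 + 0 + 0 = 2 ≡ 0 (mod 2).
s = (0, 1, 0, 0)^T — this equals column 4 of H (binary 0100), so error is at position 4.
Correct: flip bit 4 of r = 100011010000010 to get c = 100111010000010.
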